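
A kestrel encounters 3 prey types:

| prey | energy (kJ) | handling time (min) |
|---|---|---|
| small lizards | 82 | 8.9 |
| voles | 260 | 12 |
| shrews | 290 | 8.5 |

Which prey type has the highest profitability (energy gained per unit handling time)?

In descending order of E/h:
shrews: 290/8.5 = 34.1 kJ/min
voles: 260/12 = 21.7 kJ/min
small lizards: 82/8.9 = 9.21 kJ/min

shrews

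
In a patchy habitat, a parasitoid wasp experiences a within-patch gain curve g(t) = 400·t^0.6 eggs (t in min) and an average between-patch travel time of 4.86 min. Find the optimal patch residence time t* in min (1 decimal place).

Optimal t* satisfies g'(t*) = g(t*)/(T + t*).
g'(t) = 0.6·400·t^-0.4. Setting 0.6·400·t^-0.4 = 400·t^0.6/(4.86+t) gives 0.6(4.86+t) = t, so 0.40·t = 0.6×4.86.
t* = 0.6×4.86/0.40 = 7.29 min.

7.3 min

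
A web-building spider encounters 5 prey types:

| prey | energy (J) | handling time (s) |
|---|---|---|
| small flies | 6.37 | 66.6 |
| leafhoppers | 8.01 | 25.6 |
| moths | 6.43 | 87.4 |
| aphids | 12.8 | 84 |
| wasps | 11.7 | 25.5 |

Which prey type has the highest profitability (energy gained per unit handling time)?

Profitability E/h (J/s): small flies = 6.37/66.6 = 0.0956, leafhoppers = 8.01/25.6 = 0.313, moths = 6.43/87.4 = 0.0736, aphids = 12.8/84 = 0.152, wasps = 11.7/25.5 = 0.459.
Ranked: wasps > leafhoppers > aphids > small flies > moths.

wasps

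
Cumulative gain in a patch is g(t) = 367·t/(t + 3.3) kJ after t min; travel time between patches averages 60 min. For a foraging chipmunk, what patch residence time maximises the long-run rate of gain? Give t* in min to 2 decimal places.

By the marginal value theorem, leave when the instantaneous gain rate g'(t) equals the habitat-wide average g(t)/(T + t).
g'(t) = 367·3.3/(t + 3.3)². Setting 367·3.3/(t+3.3)² = 367t/[(t+3.3)(60+t)] gives 3.3(60+t) = t(t+3.3), so t² = 3.3×60 = 198.
t* = √198 = 14.07 min.

14.07 min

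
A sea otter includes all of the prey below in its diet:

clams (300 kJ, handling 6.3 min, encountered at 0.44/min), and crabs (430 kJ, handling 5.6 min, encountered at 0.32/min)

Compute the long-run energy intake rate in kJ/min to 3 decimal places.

48.454 kJ/min

Energy encountered per unit search time: 0.44×300 + 0.32×430 = 269.6 kJ/min.
Handling time per unit search time: 0.44×6.3 + 0.32×5.6 = 4.564.
Rate = 269.6/(1 + 4.564) = 48.45 kJ/min.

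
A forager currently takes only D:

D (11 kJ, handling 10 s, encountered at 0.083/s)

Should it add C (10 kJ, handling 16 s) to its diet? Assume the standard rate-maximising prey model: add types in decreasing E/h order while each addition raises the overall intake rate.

Yes

Intake rate on the current diet: R = (0.083×11) / (1 + 0.083×10) = 0.913/1.83 = 0.4989 kJ/s.
Profitability of C: 10/16 = 0.625 kJ/s.
Since 0.625 > R, including C increases the long-run rate.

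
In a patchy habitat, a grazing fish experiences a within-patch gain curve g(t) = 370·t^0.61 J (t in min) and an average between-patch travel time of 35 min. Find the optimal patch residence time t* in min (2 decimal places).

54.74 min

Maximise g(t)/(T+t): set derivative to zero → g'(t)(T+t) = g(t).
g'(t) = 0.61·370·t^-0.39. Setting 0.61·370·t^-0.39 = 370·t^0.61/(35+t) gives 0.61(35+t) = t, so 0.39·t = 0.61×35.
t* = 0.61×35/0.39 = 54.74 min.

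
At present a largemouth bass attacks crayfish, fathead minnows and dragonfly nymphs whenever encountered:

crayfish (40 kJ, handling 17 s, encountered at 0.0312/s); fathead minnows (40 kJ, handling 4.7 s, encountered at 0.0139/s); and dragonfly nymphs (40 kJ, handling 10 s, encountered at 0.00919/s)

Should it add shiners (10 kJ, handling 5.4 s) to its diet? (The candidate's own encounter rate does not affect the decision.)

Yes

Current rate: (0.0312×40 + 0.0139×40 + 0.00919×40)/(1 + 0.0312×17 + 0.0139×4.7 + 0.00919×10) = 1.287 kJ/s.
shiners: E/h = 10/5.4 = 1.852 kJ/s.
1.852 > 1.287, so adding shiners raises the average — include it.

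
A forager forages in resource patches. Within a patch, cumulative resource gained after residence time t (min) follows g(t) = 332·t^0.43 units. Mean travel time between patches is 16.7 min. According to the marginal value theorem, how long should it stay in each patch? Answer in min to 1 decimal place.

Optimal t* satisfies g'(t*) = g(t*)/(T + t*).
g'(t) = 0.43·332·t^-0.57. Setting 0.43·332·t^-0.57 = 332·t^0.43/(16.7+t) gives 0.43(16.7+t) = t, so 0.57·t = 0.43×16.7.
t* = 0.43×16.7/0.57 = 12.6 min.

12.6 min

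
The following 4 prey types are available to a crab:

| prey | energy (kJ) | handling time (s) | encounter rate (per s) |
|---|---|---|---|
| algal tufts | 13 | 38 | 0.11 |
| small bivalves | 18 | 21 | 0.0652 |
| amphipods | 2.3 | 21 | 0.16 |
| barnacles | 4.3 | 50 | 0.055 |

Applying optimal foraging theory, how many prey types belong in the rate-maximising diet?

Profitabilities (E/h, kJ/s): small bivalves 0.857, algal tufts 0.342, amphipods 0.11, barnacles 0.086. Add prey in this order while the next type's profitability exceeds the intake rate on those already taken.
Rate on top 1: 0.4954. algal tufts: 0.342 < 0.4954 → exclude; stop.
Optimal diet: small bivalves — 1 of 4 types.

1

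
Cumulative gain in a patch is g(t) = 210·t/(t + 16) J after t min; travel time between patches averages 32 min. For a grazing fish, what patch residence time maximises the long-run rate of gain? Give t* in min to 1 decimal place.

22.6 min

By the marginal value theorem, leave when the instantaneous gain rate g'(t) equals the habitat-wide average g(t)/(T + t).
g'(t) = 210·16/(t + 16)². Setting 210·16/(t+16)² = 210t/[(t+16)(32+t)] gives 16(32+t) = t(t+16), so t² = 16×32 = 512.
t* = √512 = 22.63 min.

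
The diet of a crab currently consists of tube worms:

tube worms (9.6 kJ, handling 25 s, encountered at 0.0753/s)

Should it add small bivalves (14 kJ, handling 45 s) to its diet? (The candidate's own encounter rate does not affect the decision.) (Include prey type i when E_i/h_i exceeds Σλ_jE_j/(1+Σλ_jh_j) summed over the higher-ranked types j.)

Intake rate on the current diet: R = (0.0753×9.6) / (1 + 0.0753×25) = 0.7229/2.883 = 0.2508 kJ/s.
small bivalves: E/h = 14/45 = 0.3111 kJ/s.
0.3111 > 0.2508, so adding small bivalves raises the average — include it.

Yes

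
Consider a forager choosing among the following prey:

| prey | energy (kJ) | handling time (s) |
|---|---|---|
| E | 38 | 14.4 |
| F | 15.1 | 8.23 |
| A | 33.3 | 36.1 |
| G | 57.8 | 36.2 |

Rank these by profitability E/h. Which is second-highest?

F

Profitability E/h (kJ/s): E = 38/14.4 = 2.64, F = 15.1/8.23 = 1.83, A = 33.3/36.1 = 0.922, G = 57.8/36.2 = 1.6.
Ranked: E > F > G > A.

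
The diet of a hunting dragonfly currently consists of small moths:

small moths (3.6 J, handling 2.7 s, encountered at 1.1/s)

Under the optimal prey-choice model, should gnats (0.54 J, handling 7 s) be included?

No

Intake rate on the current diet: R = (1.1×3.6) / (1 + 1.1×2.7) = 3.96/3.97 = 0.9975 J/s.
Profitability of gnats: 0.54/7 = 0.07714 J/s.
0.07714 < 0.9975, so adding gnats would lower the average — exclude it.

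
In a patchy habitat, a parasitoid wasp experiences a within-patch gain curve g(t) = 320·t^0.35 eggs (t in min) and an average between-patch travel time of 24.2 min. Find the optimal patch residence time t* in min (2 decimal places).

13.03 min

Maximise g(t)/(T+t): set derivative to zero → g'(t)(T+t) = g(t).
g'(t) = 0.35·320·t^-0.65. Setting 0.35·320·t^-0.65 = 320·t^0.35/(24.2+t) gives 0.35(24.2+t) = t, so 0.65·t = 0.35×24.2.
t* = 0.35×24.2/0.65 = 13.03 min.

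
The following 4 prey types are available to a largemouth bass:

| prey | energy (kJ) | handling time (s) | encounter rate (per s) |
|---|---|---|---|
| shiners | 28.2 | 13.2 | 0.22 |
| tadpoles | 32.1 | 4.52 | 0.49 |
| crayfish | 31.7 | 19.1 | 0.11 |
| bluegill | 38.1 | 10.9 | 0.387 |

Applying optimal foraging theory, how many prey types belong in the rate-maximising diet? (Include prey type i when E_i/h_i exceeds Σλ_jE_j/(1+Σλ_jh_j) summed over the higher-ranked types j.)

1

E/h in descending order: tadpoles 7.1, bluegill 3.5, shiners 2.14, crayfish 1.66 kJ/s. The optimal diet is the largest prefix of this list for which every included type satisfies E_i/h_i > R on the types above it.
Rate on top 1: 4.893. bluegill: 3.5 < 4.893 → exclude; stop.
Optimal diet: tadpoles — 1 of 4 types.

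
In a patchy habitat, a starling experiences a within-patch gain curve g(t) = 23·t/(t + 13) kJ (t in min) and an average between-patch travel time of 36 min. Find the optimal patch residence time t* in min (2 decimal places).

21.63 min

By the marginal value theorem, leave when the instantaneous gain rate g'(t) equals the habitat-wide average g(t)/(T + t).
g'(t) = 23·13/(t + 13)². Setting 23·13/(t+13)² = 23t/[(t+13)(36+t)] gives 13(36+t) = t(t+13), so t² = 13×36 = 468.
t* = √468 = 21.63 min.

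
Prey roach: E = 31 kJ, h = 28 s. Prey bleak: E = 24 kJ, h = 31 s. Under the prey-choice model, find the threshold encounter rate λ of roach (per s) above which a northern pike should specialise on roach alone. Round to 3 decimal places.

At the threshold, the rate on roach alone equals the profitability of bleak: λ·31/(1 + λ·28) = 24/31 = 0.7742.
Rearranging, λ(31 − 0.7742×28) = 0.7742, so λ = 0.7742/9.323 = 0.08304 per s.

0.083 per s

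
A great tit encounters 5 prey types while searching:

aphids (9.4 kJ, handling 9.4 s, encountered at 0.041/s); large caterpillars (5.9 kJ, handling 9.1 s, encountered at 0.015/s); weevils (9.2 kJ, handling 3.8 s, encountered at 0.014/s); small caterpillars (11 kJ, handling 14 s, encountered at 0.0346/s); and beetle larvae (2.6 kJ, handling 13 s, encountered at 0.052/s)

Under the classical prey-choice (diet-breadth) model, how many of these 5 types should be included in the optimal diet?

4

E/h in descending order: weevils 2.42, aphids 1, small caterpillars 0.786, large caterpillars 0.648, beetle larvae 0.2 kJ/s. The optimal diet is the largest prefix of this list for which every included type satisfies E_i/h_i > R on the types above it.
Rate on top 1: 0.1223. aphids: 1 > 0.1223 → include.
Rate on top 2: 0.3574. small caterpillars: 0.786 > 0.3574 → include.
Rate on top 3: 0.4653. large caterpillars: 0.648 > 0.4653 → include.
Rate on top 4: 0.4774. beetle larvae: 0.2 < 0.4774 → exclude; stop.
Optimal diet: weevils, aphids, small caterpillars, large caterpillars — 4 of 5 types.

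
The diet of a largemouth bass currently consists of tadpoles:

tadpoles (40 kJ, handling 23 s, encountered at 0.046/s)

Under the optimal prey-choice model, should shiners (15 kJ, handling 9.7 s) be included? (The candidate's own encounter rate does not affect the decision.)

Current rate: (0.046×40)/(1 + 0.046×23) = 0.8941 kJ/s.
Profitability of shiners: 15/9.7 = 1.546 kJ/s.
Since 1.546 > R, including shiners increases the long-run rate.

Yes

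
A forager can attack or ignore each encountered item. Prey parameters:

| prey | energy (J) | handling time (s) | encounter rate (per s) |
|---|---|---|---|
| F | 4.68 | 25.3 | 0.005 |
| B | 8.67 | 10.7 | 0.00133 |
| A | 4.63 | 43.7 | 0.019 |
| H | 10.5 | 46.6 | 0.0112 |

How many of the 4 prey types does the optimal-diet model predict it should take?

4

Rank by E/h (J/s): B 0.81, H 0.225, F 0.185, A 0.106. Include each in turn until the next type's E/h falls below the running intake rate.
Rate on top 1: 0.01137. H: 0.225 > 0.01137 → include.
Rate on top 2: 0.08406. F: 0.185 > 0.08406 → include.
Rate on top 3: 0.09174. A: 0.106 > 0.09174 → include.
Optimal diet: B, H, F, A — 4 of 4 types.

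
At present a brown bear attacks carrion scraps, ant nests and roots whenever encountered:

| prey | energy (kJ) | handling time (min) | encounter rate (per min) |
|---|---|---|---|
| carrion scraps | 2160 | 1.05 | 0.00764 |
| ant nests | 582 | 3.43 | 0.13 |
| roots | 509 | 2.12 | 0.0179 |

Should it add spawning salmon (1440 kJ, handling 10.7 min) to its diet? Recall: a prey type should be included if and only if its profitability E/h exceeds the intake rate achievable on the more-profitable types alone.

Current rate: (0.00764×2160 + 0.13×582 + 0.0179×509)/(1 + 0.00764×1.05 + 0.13×3.43 + 0.0179×2.12) = 67.88 kJ/min.
Profitability of spawning salmon: 1440/10.7 = 134.6 kJ/min.
Since 134.6 > R, including spawning salmon increases the long-run rate.

Yes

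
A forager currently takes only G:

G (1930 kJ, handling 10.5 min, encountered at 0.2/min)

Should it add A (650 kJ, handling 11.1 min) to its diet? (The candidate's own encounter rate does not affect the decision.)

No

Intake rate on the current diet: R = (0.2×1930) / (1 + 0.2×10.5) = 386/3.1 = 124.5 kJ/min.
Profitability of A: 650/11.1 = 58.56 kJ/min.
58.56 < 124.5, so adding A would lower the average — exclude it.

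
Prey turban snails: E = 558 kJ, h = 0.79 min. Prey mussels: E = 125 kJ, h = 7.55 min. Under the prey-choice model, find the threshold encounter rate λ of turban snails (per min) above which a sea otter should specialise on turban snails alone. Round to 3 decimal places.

The zero-one rule: include mussels iff E₂/h₂ > λE₁/(1+λh₁). Equality gives the switch point.
λE₁h₂ = E₂ + λE₂h₁ ⇒ λ = E₂/(E₁h₂ − E₂h₁) = 125/(4213 − 98.75) = 0.03038 per min.

0.030 per min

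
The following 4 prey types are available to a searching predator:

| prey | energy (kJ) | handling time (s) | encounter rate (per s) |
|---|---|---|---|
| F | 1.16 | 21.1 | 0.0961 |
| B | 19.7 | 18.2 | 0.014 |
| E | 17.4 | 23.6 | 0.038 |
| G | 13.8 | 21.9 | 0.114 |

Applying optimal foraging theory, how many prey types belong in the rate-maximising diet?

3

E/h in descending order: B 1.08, E 0.737, G 0.63, F 0.055 kJ/s. The optimal diet is the largest prefix of this list for which every included type satisfies E_i/h_i > R on the types above it.
Rate on top 1: 0.2198. E: 0.737 > 0.2198 → include.
Rate on top 2: 0.4355. G: 0.63 > 0.4355 → include.
Rate on top 3: 0.54. F: 0.055 < 0.54 → exclude; stop.
Optimal diet: B, E, G — 3 of 4 types.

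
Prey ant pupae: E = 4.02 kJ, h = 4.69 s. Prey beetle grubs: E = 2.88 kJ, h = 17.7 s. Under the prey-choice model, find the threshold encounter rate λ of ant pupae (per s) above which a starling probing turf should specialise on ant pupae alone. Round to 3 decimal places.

The zero-one rule: include beetle grubs iff E₂/h₂ > λE₁/(1+λh₁). Equality gives the switch point.
λE₁h₂ = E₂ + λE₂h₁ ⇒ λ = E₂/(E₁h₂ − E₂h₁) = 2.88/(71.15 − 13.51) = 0.04996 per s.

0.050 per s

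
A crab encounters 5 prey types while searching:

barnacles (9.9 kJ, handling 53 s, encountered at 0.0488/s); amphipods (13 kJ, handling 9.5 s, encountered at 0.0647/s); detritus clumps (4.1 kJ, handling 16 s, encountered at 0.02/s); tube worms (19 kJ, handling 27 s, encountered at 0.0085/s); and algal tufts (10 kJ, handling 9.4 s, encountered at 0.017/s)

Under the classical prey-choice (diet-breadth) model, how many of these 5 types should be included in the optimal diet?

3

E/h in descending order: amphipods 1.37, algal tufts 1.06, tube worms 0.704, detritus clumps 0.256, barnacles 0.187 kJ/s. The optimal diet is the largest prefix of this list for which every included type satisfies E_i/h_i > R on the types above it.
Rate on top 1: 0.5209. algal tufts: 1.06 > 0.5209 → include.
Rate on top 2: 0.5698. tube worms: 0.704 > 0.5698 → include.
Rate on top 3: 0.5851. detritus clumps: 0.256 < 0.5851 → exclude; stop.
Optimal diet: amphipods, algal tufts, tube worms — 3 of 5 types.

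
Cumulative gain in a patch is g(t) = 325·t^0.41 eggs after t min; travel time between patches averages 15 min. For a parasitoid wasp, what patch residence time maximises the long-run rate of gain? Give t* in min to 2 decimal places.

10.42 min

Maximise g(t)/(T+t): set derivative to zero → g'(t)(T+t) = g(t).
g'(t) = 0.41·325·t^-0.59. Setting 0.41·325·t^-0.59 = 325·t^0.41/(15+t) gives 0.41(15+t) = t, so 0.59·t = 0.41×15.
t* = 0.41×15/0.59 = 10.42 min.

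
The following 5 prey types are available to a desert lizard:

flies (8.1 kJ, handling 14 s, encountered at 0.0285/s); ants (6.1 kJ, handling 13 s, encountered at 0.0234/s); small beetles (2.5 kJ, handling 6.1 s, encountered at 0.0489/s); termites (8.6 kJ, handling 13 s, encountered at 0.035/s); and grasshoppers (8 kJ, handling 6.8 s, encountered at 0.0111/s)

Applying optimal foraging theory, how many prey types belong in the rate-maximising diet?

5

E/h in descending order: grasshoppers 1.18, termites 0.662, flies 0.579, ants 0.469, small beetles 0.41 kJ/s. The optimal diet is the largest prefix of this list for which every included type satisfies E_i/h_i > R on the types above it.
Rate on top 1: 0.08257. termites: 0.662 > 0.08257 → include.
Rate on top 2: 0.2547. flies: 0.579 > 0.2547 → include.
Rate on top 3: 0.3217. ants: 0.469 > 0.3217 → include.
Rate on top 4: 0.3418. small beetles: 0.41 > 0.3418 → include.
Optimal diet: grasshoppers, termites, flies, ants, small beetles — 5 of 5 types.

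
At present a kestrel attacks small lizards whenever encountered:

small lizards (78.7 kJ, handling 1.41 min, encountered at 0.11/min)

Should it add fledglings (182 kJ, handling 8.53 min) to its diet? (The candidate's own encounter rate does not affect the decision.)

On small lizards alone, R = ΣλE/(1+Σλh) = 8.657/1.155 = 7.495 kJ/min.
fledglings: E/h = 182/8.53 = 21.34 kJ/min.
Since 21.34 > R, including fledglings increases the long-run rate.

Yes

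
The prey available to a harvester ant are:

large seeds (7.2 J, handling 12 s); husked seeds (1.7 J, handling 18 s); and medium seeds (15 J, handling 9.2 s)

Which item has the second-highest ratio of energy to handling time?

Profitability E/h (J/s): large seeds = 7.2/12 = 0.6, husked seeds = 1.7/18 = 0.0944, medium seeds = 15/9.2 = 1.63.
Ranked: medium seeds > large seeds > husked seeds.

large seeds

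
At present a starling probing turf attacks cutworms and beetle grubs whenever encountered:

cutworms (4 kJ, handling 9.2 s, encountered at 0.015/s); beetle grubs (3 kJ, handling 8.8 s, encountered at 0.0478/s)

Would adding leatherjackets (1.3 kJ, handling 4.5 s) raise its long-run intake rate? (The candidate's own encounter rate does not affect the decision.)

Yes

Current rate: (0.015×4 + 0.0478×3)/(1 + 0.015×9.2 + 0.0478×8.8) = 0.1305 kJ/s.
Profitability of leatherjackets: 1.3/4.5 = 0.2889 kJ/s.
Since 0.2889 > R, including leatherjackets increases the long-run rate.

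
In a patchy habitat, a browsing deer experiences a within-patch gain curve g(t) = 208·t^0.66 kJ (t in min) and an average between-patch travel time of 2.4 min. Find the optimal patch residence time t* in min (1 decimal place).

4.7 min

Maximise g(t)/(T+t): set derivative to zero → g'(t)(T+t) = g(t).
g'(t) = 0.66·208·t^-0.34. Setting 0.66·208·t^-0.34 = 208·t^0.66/(2.4+t) gives 0.66(2.4+t) = t, so 0.34·t = 0.66×2.4.
t* = 0.66×2.4/0.34 = 4.659 min.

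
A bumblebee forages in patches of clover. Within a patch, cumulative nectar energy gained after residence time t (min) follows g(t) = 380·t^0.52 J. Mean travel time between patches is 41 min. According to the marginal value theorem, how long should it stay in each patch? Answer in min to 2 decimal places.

44.42 min

Optimal t* satisfies g'(t*) = g(t*)/(T + t*).
g'(t) = 0.52·380·t^-0.48. Setting 0.52·380·t^-0.48 = 380·t^0.52/(41+t) gives 0.52(41+t) = t, so 0.48·t = 0.52×41.
t* = 0.52×41/0.48 = 44.42 min.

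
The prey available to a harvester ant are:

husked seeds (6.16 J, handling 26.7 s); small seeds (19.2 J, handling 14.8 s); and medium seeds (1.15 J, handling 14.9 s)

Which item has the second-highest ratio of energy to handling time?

husked seeds

In descending order of E/h:
small seeds: 19.2/14.8 = 1.3 J/s
husked seeds: 6.16/26.7 = 0.231 J/s
medium seeds: 1.15/14.9 = 0.0772 J/s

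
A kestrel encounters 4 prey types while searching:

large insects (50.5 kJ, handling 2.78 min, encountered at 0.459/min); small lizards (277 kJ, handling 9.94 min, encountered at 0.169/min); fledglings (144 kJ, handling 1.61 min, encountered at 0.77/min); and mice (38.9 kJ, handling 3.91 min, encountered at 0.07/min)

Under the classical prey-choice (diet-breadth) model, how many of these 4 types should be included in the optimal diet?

1

Profitabilities (E/h, kJ/min): fledglings 89.4, small lizards 27.9, large insects 18.2, mice 9.95. Add prey in this order while the next type's profitability exceeds the intake rate on those already taken.
Rate on top 1: 49.51. small lizards: 27.9 < 49.51 → exclude; stop.
Optimal diet: fledglings — 1 of 4 types.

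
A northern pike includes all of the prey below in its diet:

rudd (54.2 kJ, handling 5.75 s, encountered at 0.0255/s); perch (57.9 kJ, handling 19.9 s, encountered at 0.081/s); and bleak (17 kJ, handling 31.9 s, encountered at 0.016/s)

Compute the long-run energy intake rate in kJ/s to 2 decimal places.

Energy encountered per unit search time: 0.0255×54.2 + 0.081×57.9 + 0.016×17 = 6.344 kJ/s.
Handling time per unit search time: 0.0255×5.75 + 0.081×19.9 + 0.016×31.9 = 2.269.
Rate = 6.344/(1 + 2.269) = 1.941 kJ/s.

1.94 kJ/s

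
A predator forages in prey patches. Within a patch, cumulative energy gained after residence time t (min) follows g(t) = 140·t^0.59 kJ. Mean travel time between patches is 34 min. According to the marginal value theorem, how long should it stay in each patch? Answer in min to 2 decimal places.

48.93 min

Optimal t* satisfies g'(t*) = g(t*)/(T + t*).
g'(t) = 0.59·140·t^-0.41. Setting 0.59·140·t^-0.41 = 140·t^0.59/(34+t) gives 0.59(34+t) = t, so 0.41·t = 0.59×34.
t* = 0.59×34/0.41 = 48.93 min.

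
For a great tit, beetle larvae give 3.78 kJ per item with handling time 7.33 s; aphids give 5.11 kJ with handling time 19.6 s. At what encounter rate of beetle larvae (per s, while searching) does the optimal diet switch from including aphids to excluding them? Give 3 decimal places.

Drop aphids once their profitability E₂/h₂ falls below the rate achievable on beetle larvae alone: E₂/h₂ = λE₁/(1 + λh₁).
Solve for λ: λE₁h₂ = E₂(1 + λh₁) → λ(E₁h₂ − E₂h₁) = E₂ → λ = E₂/(E₁h₂ − E₂h₁).
λ = 5.11/(3.78×19.6 − 5.11×7.33) = 5.11/36.63 = 0.1395 per s.

0.139 per s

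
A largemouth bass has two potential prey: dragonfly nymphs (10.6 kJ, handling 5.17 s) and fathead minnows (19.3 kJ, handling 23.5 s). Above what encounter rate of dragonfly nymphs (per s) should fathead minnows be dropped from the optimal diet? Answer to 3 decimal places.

At the threshold, the rate on dragonfly nymphs alone equals the profitability of fathead minnows: λ·10.6/(1 + λ·5.17) = 19.3/23.5 = 0.8213.
Rearranging, λ(10.6 − 0.8213×5.17) = 0.8213, so λ = 0.8213/6.354 = 0.1293 per s.

0.129 per s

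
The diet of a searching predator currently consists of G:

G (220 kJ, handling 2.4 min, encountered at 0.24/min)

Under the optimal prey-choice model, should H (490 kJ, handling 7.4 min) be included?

Yes

Intake rate on the current diet: R = (0.24×220) / (1 + 0.24×2.4) = 52.8/1.576 = 33.5 kJ/min.
Profitability of H: 490/7.4 = 66.22 kJ/min.
66.22 > 33.5, so adding H raises the average — include it.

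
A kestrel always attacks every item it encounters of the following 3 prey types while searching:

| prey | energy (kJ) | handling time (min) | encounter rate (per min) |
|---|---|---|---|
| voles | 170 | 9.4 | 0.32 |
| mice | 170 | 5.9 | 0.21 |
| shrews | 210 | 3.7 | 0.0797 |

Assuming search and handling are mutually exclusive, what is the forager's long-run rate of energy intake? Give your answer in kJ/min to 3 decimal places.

19.278 kJ/min

R = Σλ_iE_i / (1 + Σλ_ih_i)
Numerator: 0.32×170 + 0.21×170 + 0.0797×210 = 106.8
Denominator: 1 + 0.32×9.4 + 0.21×5.9 + 0.0797×3.7 = 5.542
R = 106.8/5.542 = 19.28 kJ/min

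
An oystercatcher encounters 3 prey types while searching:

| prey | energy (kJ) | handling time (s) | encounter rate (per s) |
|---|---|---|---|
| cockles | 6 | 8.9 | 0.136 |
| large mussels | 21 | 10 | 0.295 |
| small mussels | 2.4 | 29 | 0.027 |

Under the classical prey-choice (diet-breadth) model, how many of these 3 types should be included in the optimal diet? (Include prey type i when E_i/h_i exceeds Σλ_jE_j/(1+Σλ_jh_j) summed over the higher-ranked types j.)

Rank by E/h (kJ/s): large mussels 2.1, cockles 0.674, small mussels 0.0828. Include each in turn until the next type's E/h falls below the running intake rate.
Rate on top 1: 1.568. cockles: 0.674 < 1.568 → exclude; stop.
Optimal diet: large mussels — 1 of 3 types.

1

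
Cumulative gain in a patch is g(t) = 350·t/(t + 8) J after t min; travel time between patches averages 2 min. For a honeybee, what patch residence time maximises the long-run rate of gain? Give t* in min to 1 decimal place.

By the marginal value theorem, leave when the instantaneous gain rate g'(t) equals the habitat-wide average g(t)/(T + t).
g'(t) = 350·8/(t + 8)². Setting 350·8/(t+8)² = 350t/[(t+8)(2+t)] gives 8(2+t) = t(t+8), so t² = 8×2 = 16.
t* = √16 = 4 min.

4.0 min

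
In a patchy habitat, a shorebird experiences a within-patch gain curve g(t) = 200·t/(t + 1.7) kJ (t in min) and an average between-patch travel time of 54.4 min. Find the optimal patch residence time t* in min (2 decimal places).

By the marginal value theorem, leave when the instantaneous gain rate g'(t) equals the habitat-wide average g(t)/(T + t).
g'(t) = 200·1.7/(t + 1.7)². Setting 200·1.7/(t+1.7)² = 200t/[(t+1.7)(54.4+t)] gives 1.7(54.4+t) = t(t+1.7), so t² = 1.7×54.4 = 92.48.
t* = √92.48 = 9.617 min.

9.62 min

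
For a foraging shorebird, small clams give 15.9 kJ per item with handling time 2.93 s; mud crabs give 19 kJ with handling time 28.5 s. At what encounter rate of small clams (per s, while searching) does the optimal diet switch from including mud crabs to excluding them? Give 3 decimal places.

The zero-one rule: include mud crabs iff E₂/h₂ > λE₁/(1+λh₁). Equality gives the switch point.
λE₁h₂ = E₂ + λE₂h₁ ⇒ λ = E₂/(E₁h₂ − E₂h₁) = 19/(453.2 − 55.67) = 0.0478 per s.

0.048 per s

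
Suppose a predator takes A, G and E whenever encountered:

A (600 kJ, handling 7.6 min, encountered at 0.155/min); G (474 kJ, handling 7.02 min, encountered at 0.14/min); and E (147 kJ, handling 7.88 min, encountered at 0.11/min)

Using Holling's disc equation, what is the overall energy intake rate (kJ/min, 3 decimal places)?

Energy encountered per unit search time: 0.155×600 + 0.14×474 + 0.11×147 = 175.5 kJ/min.
Handling time per unit search time: 0.155×7.6 + 0.14×7.02 + 0.11×7.88 = 3.028.
Rate = 175.5/(1 + 3.028) = 43.58 kJ/min.

43.582 kJ/min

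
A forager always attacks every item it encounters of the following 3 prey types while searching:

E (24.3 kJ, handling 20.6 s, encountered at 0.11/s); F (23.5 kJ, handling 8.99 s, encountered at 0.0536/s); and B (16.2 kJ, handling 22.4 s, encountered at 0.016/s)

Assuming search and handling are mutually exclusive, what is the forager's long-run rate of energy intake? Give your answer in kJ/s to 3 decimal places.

R = (0.11×24.3 + 0.0536×23.5 + 0.016×16.2) / (1 + 0.11×20.6 + 0.0536×8.99 + 0.016×22.4) = 4.192/4.106 = 1.021 kJ/s.

1.021 kJ/s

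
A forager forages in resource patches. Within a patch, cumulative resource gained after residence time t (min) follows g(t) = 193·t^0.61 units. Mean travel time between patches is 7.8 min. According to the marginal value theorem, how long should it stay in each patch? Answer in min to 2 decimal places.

Maximise g(t)/(T+t): set derivative to zero → g'(t)(T+t) = g(t).
g'(t) = 0.61·193·t^-0.39. Setting 0.61·193·t^-0.39 = 193·t^0.61/(7.8+t) gives 0.61(7.8+t) = t, so 0.39·t = 0.61×7.8.
t* = 0.61×7.8/0.39 = 12.2 min.

12.20 min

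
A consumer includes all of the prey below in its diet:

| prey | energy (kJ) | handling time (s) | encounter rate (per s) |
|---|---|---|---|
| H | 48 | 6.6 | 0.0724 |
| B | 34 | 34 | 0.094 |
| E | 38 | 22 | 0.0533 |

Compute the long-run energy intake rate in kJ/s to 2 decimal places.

1.49 kJ/s

R = Σλ_iE_i / (1 + Σλ_ih_i)
Numerator: 0.0724×48 + 0.094×34 + 0.0533×38 = 8.697
Denominator: 1 + 0.0724×6.6 + 0.094×34 + 0.0533×22 = 5.846
R = 8.697/5.846 = 1.488 kJ/s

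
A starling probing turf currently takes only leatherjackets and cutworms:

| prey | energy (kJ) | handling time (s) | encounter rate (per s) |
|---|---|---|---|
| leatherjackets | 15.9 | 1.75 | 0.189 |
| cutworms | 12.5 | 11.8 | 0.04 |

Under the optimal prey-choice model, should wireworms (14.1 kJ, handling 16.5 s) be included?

No

On leatherjackets and cutworms alone, R = ΣλE/(1+Σλh) = 3.505/1.803 = 1.944 kJ/s.
Profitability of wireworms: 14.1/16.5 = 0.8545 kJ/s.
Since 0.8545 < R, time spent handling wireworms is better spent searching.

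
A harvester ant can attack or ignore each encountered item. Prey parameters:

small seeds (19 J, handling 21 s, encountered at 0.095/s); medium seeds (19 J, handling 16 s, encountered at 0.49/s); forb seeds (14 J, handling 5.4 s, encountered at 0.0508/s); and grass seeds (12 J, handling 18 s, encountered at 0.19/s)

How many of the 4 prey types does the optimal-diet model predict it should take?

E/h in descending order: forb seeds 2.59, medium seeds 1.19, small seeds 0.905, grass seeds 0.667 J/s. The optimal diet is the largest prefix of this list for which every included type satisfies E_i/h_i > R on the types above it.
Rate on top 1: 0.5581. medium seeds: 1.19 > 0.5581 → include.
Rate on top 2: 1.1. small seeds: 0.905 < 1.1 → exclude; stop.
Optimal diet: forb seeds, medium seeds — 2 of 4 types.

2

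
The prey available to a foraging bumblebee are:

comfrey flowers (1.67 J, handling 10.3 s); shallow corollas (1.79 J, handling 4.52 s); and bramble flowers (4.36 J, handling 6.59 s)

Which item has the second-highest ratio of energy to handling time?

Profitability E/h (J/s): comfrey flowers = 1.67/10.3 = 0.162, shallow corollas = 1.79/4.52 = 0.396, bramble flowers = 4.36/6.59 = 0.662.
Ranked: bramble flowers > shallow corollas > comfrey flowers.

shallow corollas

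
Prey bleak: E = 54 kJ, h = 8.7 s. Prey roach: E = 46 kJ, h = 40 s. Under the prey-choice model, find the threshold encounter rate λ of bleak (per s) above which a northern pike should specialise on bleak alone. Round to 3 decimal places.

0.026 per s

The zero-one rule: include roach iff E₂/h₂ > λE₁/(1+λh₁). Equality gives the switch point.
λE₁h₂ = E₂ + λE₂h₁ ⇒ λ = E₂/(E₁h₂ − E₂h₁) = 46/(2160 − 400.2) = 0.02614 per s.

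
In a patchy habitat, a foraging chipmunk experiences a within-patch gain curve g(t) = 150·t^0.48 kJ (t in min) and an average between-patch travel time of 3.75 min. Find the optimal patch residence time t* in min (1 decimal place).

Maximise g(t)/(T+t): set derivative to zero → g'(t)(T+t) = g(t).
g'(t) = 0.48·150·t^-0.52. Setting 0.48·150·t^-0.52 = 150·t^0.48/(3.75+t) gives 0.48(3.75+t) = t, so 0.52·t = 0.48×3.75.
t* = 0.48×3.75/0.52 = 3.462 min.

3.5 min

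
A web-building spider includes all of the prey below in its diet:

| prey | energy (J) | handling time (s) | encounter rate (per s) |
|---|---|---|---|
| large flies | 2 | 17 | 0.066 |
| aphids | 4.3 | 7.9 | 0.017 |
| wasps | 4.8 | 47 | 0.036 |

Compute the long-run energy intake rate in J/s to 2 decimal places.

Energy encountered per unit search time: 0.066×2 + 0.017×4.3 + 0.036×4.8 = 0.3779 J/s.
Handling time per unit search time: 0.066×17 + 0.017×7.9 + 0.036×47 = 2.948.
Rate = 0.3779/(1 + 2.948) = 0.09571 J/s.

0.10 J/s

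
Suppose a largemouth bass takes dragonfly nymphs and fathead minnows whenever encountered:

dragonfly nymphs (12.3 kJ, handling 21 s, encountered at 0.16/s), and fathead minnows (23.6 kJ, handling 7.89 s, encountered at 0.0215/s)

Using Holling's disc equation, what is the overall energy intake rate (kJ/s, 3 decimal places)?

0.546 kJ/s

R = Σλ_iE_i / (1 + Σλ_ih_i)
Numerator: 0.16×12.3 + 0.0215×23.6 = 2.475
Denominator: 1 + 0.16×21 + 0.0215×7.89 = 4.53
R = 2.475/4.53 = 0.5465 kJ/s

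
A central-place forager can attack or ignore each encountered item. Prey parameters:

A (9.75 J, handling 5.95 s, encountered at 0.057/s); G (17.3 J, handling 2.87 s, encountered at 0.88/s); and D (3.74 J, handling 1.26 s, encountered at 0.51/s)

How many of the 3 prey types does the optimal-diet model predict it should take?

E/h in descending order: G 6.03, D 2.97, A 1.64 J/s. The optimal diet is the largest prefix of this list for which every included type satisfies E_i/h_i > R on the types above it.
Rate on top 1: 4.318. D: 2.97 < 4.318 → exclude; stop.
Optimal diet: G — 1 of 3 types.

1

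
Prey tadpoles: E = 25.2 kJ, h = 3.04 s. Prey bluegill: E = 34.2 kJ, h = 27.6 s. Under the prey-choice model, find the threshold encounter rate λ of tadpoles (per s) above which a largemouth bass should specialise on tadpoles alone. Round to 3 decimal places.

0.058 per s

At the threshold, the rate on tadpoles alone equals the profitability of bluegill: λ·25.2/(1 + λ·3.04) = 34.2/27.6 = 1.239.
Rearranging, λ(25.2 − 1.239×3.04) = 1.239, so λ = 1.239/21.43 = 0.05781 per s.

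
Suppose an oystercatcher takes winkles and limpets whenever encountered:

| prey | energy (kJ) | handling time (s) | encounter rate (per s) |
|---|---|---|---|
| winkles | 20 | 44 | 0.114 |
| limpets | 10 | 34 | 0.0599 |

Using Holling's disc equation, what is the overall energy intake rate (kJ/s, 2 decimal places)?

0.36 kJ/s

R = (0.114×20 + 0.0599×10) / (1 + 0.114×44 + 0.0599×34) = 2.879/8.053 = 0.3575 kJ/s.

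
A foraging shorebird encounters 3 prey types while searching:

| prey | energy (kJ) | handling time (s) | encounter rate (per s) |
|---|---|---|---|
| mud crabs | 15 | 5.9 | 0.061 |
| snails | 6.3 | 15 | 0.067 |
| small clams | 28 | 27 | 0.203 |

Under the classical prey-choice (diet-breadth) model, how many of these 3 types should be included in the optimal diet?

Rank by E/h (kJ/s): mud crabs 2.54, small clams 1.04, snails 0.42. Include each in turn until the next type's E/h falls below the running intake rate.
Rate on top 1: 0.6728. small clams: 1.04 > 0.6728 → include.
Rate on top 2: 0.9646. snails: 0.42 < 0.9646 → exclude; stop.
Optimal diet: mud crabs, small clams — 2 of 3 types.

2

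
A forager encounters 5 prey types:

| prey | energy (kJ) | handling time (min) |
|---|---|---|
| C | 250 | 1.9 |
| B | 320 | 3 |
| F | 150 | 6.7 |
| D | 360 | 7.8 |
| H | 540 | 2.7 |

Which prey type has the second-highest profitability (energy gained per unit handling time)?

C

Profitability E/h (kJ/min): C = 250/1.9 = 132, B = 320/3 = 107, F = 150/6.7 = 22.4, D = 360/7.8 = 46.2, H = 540/2.7 = 200.
Ranked: H > C > B > D > F.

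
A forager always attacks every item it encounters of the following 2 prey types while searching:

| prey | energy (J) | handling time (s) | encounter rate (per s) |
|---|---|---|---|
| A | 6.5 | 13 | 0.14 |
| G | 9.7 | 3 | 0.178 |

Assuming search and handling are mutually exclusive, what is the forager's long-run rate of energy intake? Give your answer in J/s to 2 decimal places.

R = (0.14×6.5 + 0.178×9.7) / (1 + 0.14×13 + 0.178×3) = 2.637/3.354 = 0.7861 J/s.

0.79 J/s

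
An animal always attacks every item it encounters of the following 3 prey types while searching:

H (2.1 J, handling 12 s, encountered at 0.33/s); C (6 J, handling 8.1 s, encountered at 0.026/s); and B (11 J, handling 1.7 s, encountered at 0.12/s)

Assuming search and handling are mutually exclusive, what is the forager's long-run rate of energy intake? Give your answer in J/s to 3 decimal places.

0.404 J/s

R = (0.33×2.1 + 0.026×6 + 0.12×11) / (1 + 0.33×12 + 0.026×8.1 + 0.12×1.7) = 2.169/5.375 = 0.4036 J/s.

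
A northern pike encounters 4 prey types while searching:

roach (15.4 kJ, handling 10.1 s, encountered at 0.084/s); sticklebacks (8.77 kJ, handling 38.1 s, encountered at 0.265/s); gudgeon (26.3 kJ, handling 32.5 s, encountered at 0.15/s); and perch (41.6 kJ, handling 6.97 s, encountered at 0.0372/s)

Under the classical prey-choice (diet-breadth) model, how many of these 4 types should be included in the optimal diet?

2

E/h in descending order: perch 5.97, roach 1.52, gudgeon 0.809, sticklebacks 0.23 kJ/s. The optimal diet is the largest prefix of this list for which every included type satisfies E_i/h_i > R on the types above it.
Rate on top 1: 1.229. roach: 1.52 > 1.229 → include.
Rate on top 2: 1.348. gudgeon: 0.809 < 1.348 → exclude; stop.
Optimal diet: perch, roach — 2 of 4 types.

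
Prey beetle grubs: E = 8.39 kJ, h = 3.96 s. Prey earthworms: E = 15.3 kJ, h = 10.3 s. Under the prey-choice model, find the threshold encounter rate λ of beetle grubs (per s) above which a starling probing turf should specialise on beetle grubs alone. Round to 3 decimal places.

Drop earthworms once their profitability E₂/h₂ falls below the rate achievable on beetle grubs alone: E₂/h₂ = λE₁/(1 + λh₁).
Solve for λ: λE₁h₂ = E₂(1 + λh₁) → λ(E₁h₂ − E₂h₁) = E₂ → λ = E₂/(E₁h₂ − E₂h₁).
λ = 15.3/(8.39×10.3 − 15.3×3.96) = 15.3/25.83 = 0.5924 per s.

0.592 per s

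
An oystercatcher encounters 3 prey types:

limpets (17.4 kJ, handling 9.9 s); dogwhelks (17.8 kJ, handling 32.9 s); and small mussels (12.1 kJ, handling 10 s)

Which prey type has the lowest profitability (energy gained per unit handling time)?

dogwhelks

Profitability E/h (kJ/s): limpets = 17.4/9.9 = 1.76, dogwhelks = 17.8/32.9 = 0.541, small mussels = 12.1/10 = 1.21.
Ranked: limpets > small mussels > dogwhelks.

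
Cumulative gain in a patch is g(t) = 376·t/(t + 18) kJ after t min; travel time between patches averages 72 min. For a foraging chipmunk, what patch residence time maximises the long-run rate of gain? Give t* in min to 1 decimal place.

By the marginal value theorem, leave when the instantaneous gain rate g'(t) equals the habitat-wide average g(t)/(T + t).
g'(t) = 376·18/(t + 18)². Setting 376·18/(t+18)² = 376t/[(t+18)(72+t)] gives 18(72+t) = t(t+18), so t² = 18×72 = 1296.
t* = √1296 = 36 min.

36.0 min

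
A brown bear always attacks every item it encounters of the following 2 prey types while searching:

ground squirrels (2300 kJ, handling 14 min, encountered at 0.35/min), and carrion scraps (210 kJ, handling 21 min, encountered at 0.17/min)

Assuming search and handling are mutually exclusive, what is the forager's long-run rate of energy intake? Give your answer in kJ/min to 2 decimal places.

Energy encountered per unit search time: 0.35×2300 + 0.17×210 = 840.7 kJ/min.
Handling time per unit search time: 0.35×14 + 0.17×21 = 8.47.
Rate = 840.7/(1 + 8.47) = 88.78 kJ/min.

88.78 kJ/min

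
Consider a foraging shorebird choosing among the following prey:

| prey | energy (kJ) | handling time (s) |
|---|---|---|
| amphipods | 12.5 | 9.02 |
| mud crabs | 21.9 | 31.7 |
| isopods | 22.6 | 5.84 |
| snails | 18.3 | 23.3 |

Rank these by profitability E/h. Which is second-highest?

amphipods

Profitability E/h (kJ/s): amphipods = 12.5/9.02 = 1.39, mud crabs = 21.9/31.7 = 0.691, isopods = 22.6/5.84 = 3.87, snails = 18.3/23.3 = 0.785.
Ranked: isopods > amphipods > snails > mud crabs.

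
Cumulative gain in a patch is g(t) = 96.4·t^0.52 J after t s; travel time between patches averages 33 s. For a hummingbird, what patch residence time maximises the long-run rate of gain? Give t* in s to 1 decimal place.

Optimal t* satisfies g'(t*) = g(t*)/(T + t*).
g'(t) = 0.52·96.4·t^-0.48. Setting 0.52·96.4·t^-0.48 = 96.4·t^0.52/(33+t) gives 0.52(33+t) = t, so 0.48·t = 0.52×33.
t* = 0.52×33/0.48 = 35.75 s.

35.8 s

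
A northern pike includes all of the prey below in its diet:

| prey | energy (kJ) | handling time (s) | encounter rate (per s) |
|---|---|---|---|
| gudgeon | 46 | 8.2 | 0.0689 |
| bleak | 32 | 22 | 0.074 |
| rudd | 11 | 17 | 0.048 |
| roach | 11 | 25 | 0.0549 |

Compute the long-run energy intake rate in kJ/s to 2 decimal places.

Energy encountered per unit search time: 0.0689×46 + 0.074×32 + 0.048×11 + 0.0549×11 = 6.669 kJ/s.
Handling time per unit search time: 0.0689×8.2 + 0.074×22 + 0.048×17 + 0.0549×25 = 4.381.
Rate = 6.669/(1 + 4.381) = 1.239 kJ/s.

1.24 kJ/s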